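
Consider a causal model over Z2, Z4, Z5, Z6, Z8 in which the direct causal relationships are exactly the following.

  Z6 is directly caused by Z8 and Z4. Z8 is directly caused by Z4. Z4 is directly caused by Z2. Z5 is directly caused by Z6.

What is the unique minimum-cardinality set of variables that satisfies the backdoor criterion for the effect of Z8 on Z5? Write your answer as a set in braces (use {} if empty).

{Z4}

Variables eligible for adjustment (non-descendants of Z8, excluding Z8 and Z5): {Z2, Z4}.
Backdoor paths from Z8 to Z5:
  P1: Z8 <- Z4 -> Z6 -> Z5
The empty set is not sufficient: P1 (Z8 <- Z4 -> Z6 -> Z5) has no collider blocking it and no conditioned non-collider, so it is open.
Try {Z4}:
  P1: blocked at fork node Z4 ∈ conditioning set.
{Z4} contains no descendant of Z8 and blocks every backdoor path.
No other singleton works — e.g. {Z2} leaves P1 open — so {Z4} is the unique smallest valid adjustment set.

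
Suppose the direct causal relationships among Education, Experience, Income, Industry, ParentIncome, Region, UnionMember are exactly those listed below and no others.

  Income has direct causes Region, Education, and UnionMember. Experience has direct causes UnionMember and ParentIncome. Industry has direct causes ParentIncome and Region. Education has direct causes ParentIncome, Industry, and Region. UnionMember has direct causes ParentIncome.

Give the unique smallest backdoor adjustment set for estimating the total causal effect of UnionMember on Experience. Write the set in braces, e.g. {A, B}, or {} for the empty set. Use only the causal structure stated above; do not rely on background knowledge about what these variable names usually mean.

Variables eligible for adjustment (non-descendants of UnionMember, excluding UnionMember and Experience): {Education, Industry, ParentIncome, Region}.
Backdoor paths from UnionMember to Experience:
  P1: UnionMember <- ParentIncome -> Experience
The empty set is not sufficient: P1 (UnionMember <- ParentIncome -> Experience) has no collider blocking it and no conditioned non-collider, so it is open.
Try {ParentIncome}:
  P1: blocked at fork node ParentIncome ∈ conditioning set.
{ParentIncome} contains no descendant of UnionMember and blocks every backdoor path.
No other singleton works — e.g. {Region} leaves P1 open — so {ParentIncome} is the unique smallest valid adjustment set.

{ParentIncome}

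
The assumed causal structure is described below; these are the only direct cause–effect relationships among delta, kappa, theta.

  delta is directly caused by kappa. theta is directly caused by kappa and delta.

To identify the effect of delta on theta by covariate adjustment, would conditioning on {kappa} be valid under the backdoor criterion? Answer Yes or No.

Yes

Backdoor paths from delta to theta (paths whose first edge points into delta):
  P1: delta <- kappa -> theta
Condition 1 (no descendant of delta in the set): holds — descendants of delta are {theta}; none are in {kappa}.
Condition 2 (every backdoor path blocked by {kappa}):
  P1: blocked at fork node kappa ∈ conditioning set.
{kappa} satisfies the backdoor criterion.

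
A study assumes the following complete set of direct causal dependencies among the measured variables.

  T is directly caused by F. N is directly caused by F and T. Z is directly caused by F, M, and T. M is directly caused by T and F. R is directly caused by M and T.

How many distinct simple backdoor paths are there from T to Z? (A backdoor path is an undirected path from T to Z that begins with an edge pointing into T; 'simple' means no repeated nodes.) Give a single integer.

A backdoor path from T to Z is any simple undirected path whose first edge points into T (i.e. leaves T via a parent).
Parents of T: {F}.
Enumerating:
  P1: T <- F -> M -> Z
  P2: T <- F -> Z
That exhausts the simple backdoor paths. Count: 2.

2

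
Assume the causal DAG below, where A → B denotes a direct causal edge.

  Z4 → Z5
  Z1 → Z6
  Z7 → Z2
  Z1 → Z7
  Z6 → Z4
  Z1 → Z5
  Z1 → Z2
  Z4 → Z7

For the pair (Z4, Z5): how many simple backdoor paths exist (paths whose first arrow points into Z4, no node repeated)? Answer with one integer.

1

A backdoor path from Z4 to Z5 is any simple undirected path whose first edge points into Z4 (i.e. leaves Z4 via a parent).
Parents of Z4: {Z6}.
Enumerating:
  P1: Z4 <- Z6 <- Z1 -> Z5
That exhausts the simple backdoor paths. Count: 1.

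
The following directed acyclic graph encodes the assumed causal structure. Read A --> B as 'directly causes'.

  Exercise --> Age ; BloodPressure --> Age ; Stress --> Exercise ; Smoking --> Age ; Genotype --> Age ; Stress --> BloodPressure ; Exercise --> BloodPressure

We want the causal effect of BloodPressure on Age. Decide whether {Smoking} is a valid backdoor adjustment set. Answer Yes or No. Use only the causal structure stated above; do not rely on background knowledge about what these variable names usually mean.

Backdoor paths from BloodPressure to Age (paths whose first edge points into BloodPressure):
  P1: BloodPressure <- Stress -> Exercise -> Age
  P2: BloodPressure <- Exercise -> Age
Condition 1 (no descendant of BloodPressure in the set): holds — descendants of BloodPressure are {Age}; none are in {Smoking}.
Condition 2 (every backdoor path blocked by {Smoking}):
  P1: open — no interior node is in the conditioning set.
  P2: open — no interior node is in the conditioning set.
{Smoking} does not satisfy the backdoor criterion.

No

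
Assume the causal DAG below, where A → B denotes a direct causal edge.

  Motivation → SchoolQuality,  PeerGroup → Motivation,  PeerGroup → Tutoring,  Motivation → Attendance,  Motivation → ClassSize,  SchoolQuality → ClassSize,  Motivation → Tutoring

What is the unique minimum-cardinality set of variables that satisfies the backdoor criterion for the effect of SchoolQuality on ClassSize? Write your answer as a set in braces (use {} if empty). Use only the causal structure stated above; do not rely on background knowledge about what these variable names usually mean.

Variables eligible for adjustment (non-descendants of SchoolQuality, excluding SchoolQuality and ClassSize): {Attendance, Motivation, PeerGroup, Tutoring}.
Backdoor paths from SchoolQuality to ClassSize:
  P1: SchoolQuality <- Motivation -> ClassSize
The empty set is not sufficient: P1 (SchoolQuality <- Motivation -> ClassSize) has no collider blocking it and no conditioned non-collider, so it is open.
Try {Motivation}:
  P1: blocked at fork node Motivation ∈ conditioning set.
{Motivation} contains no descendant of SchoolQuality and blocks every backdoor path.
No other singleton works — e.g. {PeerGroup} leaves P1 open — so {Motivation} is the unique smallest valid adjustment set.

{Motivation}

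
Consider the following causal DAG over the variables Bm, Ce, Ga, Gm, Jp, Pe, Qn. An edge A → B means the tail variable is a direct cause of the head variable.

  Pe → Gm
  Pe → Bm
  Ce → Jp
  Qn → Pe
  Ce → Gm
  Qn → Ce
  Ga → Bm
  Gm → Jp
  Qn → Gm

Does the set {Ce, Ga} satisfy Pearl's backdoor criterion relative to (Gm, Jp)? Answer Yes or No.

Backdoor paths from Gm to Jp (paths whose first edge points into Gm):
  P1: Gm <- Qn -> Ce -> Jp
  P2: Gm <- Pe <- Qn -> Ce -> Jp
  P3: Gm <- Ce -> Jp
Condition 1 (no descendant of Gm in the set): holds — descendants of Gm are {Jp}; none are in {Ce, Ga}.
Condition 2 (every backdoor path blocked by {Ce, Ga}):
  P1: blocked at chain node Ce ∈ conditioning set.
  P2: blocked at chain node Ce ∈ conditioning set.
  P3: blocked at fork node Ce ∈ conditioning set.
{Ce, Ga} satisfies the backdoor criterion.

Yes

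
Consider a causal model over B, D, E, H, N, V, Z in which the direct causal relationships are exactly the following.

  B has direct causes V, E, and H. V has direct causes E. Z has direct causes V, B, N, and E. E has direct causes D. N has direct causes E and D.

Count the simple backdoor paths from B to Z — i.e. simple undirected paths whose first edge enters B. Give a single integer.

8

A backdoor path from B to Z is any simple undirected path whose first edge points into B (i.e. leaves B via a parent).
Parents of B: {E, H, V}.
Enumerating:
  P1: B <- E <- D -> N -> Z
  P2: B <- E -> N -> Z
  P3: B <- E -> V -> Z
  P4: B <- E -> Z
  P5: B <- V <- E <- D -> N -> Z
  P6: B <- V <- E -> N -> Z
  P7: B <- V <- E -> Z
  P8: B <- V -> Z
That exhausts the simple backdoor paths. Count: 8.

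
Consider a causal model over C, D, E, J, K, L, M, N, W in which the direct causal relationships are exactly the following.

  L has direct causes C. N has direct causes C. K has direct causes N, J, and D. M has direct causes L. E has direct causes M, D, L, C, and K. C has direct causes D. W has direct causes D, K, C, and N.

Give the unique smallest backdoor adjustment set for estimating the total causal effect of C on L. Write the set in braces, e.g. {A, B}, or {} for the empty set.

Variables eligible for adjustment (non-descendants of C, excluding C and L): {D, J}.
Backdoor paths from C to L:
  P1: C <- D -> K -> E <- L
  P2: C <- D -> K -> E <- M <- L
  P3: C <- D -> W <- N -> K -> E <- L
  P4: C <- D -> W <- N -> K -> E <- M <- L
  P5: C <- D -> W <- K -> E <- L
  P6: C <- D -> W <- K -> E <- M <- L
  P7: C <- D -> E <- L
  P8: C <- D -> E <- M <- L
Each backdoor path contains an unconditioned collider, so every path is already blocked with the empty conditioning set:
  P1: blocked at collider E (neither it nor any descendant is in the conditioning set).
  P2: blocked at collider E (neither it nor any descendant is in the conditioning set).
  P3: blocked at collider W (neither it nor any descendant is in the conditioning set).
  P4: blocked at collider W (neither it nor any descendant is in the conditioning set).
  P5: blocked at collider W (neither it nor any descendant is in the conditioning set).
  P6: blocked at collider W (neither it nor any descendant is in the conditioning set).
  P7: blocked at collider E (neither it nor any descendant is in the conditioning set).
  P8: blocked at collider E (neither it nor any descendant is in the conditioning set).
The empty set is therefore the unique smallest valid set.

{}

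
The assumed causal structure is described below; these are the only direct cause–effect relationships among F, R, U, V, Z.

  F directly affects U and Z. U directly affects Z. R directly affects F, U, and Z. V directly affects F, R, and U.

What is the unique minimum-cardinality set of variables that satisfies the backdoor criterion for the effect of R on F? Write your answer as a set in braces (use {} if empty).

Variables eligible for adjustment (non-descendants of R, excluding R and F): {V}.
Backdoor paths from R to F:
  P1: R <- V -> F
  P2: R <- V -> U <- F
  P3: R <- V -> U -> Z <- F
The empty set is not sufficient: P1 (R <- V -> F) has no collider blocking it and no conditioned non-collider, so it is open.
Try {V}:
  P1: blocked at fork node V ∈ conditioning set.
  P2: blocked at fork node V ∈ conditioning set.
  P3: blocked at fork node V ∈ conditioning set.
{V} contains no descendant of R and blocks every backdoor path.
{V} is the unique smallest valid adjustment set.

{V}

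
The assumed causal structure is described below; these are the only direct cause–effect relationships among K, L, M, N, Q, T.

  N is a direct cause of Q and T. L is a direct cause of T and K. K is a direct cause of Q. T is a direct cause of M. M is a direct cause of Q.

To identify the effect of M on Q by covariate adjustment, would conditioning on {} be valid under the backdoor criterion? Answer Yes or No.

No

Backdoor paths from M to Q (paths whose first edge points into M):
  P1: M <- T <- L -> K -> Q
  P2: M <- T <- N -> Q
Condition 1 (no descendant of M in the set): holds — descendants of M are {Q}; none are in {}.
Condition 2 (every backdoor path blocked by {}):
  P1: open — no interior node is in the conditioning set.
  P2: open — no interior node is in the conditioning set.
{} does not satisfy the backdoor criterion.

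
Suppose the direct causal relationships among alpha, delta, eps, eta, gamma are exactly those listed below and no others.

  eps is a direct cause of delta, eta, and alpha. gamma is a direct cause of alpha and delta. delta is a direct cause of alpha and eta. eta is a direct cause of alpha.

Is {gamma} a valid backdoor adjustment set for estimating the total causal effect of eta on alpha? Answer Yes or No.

Backdoor paths from eta to alpha (paths whose first edge points into eta):
  P1: eta <- eps -> delta <- gamma -> alpha
  P2: eta <- eps -> delta -> alpha
  P3: eta <- eps -> alpha
  P4: eta <- delta <- gamma -> alpha
  P5: eta <- delta <- eps -> alpha
  P6: eta <- delta -> alpha
Condition 1 (no descendant of eta in the set): holds — descendants of eta are {alpha}; none are in {gamma}.
Condition 2 (every backdoor path blocked by {gamma}):
  P1: blocked at collider delta (neither it nor any descendant is in the conditioning set).
  P2: open — no interior node is in the conditioning set.
  P3: open — no interior node is in the conditioning set.
  P4: blocked at fork node gamma ∈ conditioning set.
  P5: open — no interior node is in the conditioning set.
  P6: open — no interior node is in the conditioning set.
{gamma} does not satisfy the backdoor criterion.

No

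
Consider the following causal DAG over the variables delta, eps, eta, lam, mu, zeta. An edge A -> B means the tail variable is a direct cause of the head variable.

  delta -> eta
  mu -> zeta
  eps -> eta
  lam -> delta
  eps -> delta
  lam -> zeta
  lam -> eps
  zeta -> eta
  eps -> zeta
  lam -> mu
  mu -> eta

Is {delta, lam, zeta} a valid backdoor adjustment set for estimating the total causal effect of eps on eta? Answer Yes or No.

No

Backdoor paths from eps to eta (paths whose first edge points into eps):
  P1: eps <- lam -> delta -> eta
  P2: eps <- lam -> mu -> zeta -> eta
  P3: eps <- lam -> mu -> eta
  P4: eps <- lam -> zeta <- mu -> eta
  P5: eps <- lam -> zeta -> eta
Condition 1 (no descendant of eps in the set): FAILS — delta and zeta are descendants of eps.
Condition 2 (every backdoor path blocked by {delta, lam, zeta}):
  P1: blocked at fork node lam ∈ conditioning set.
  P2: blocked at fork node lam ∈ conditioning set.
  P3: blocked at fork node lam ∈ conditioning set.
  P4: blocked at fork node lam ∈ conditioning set.
  P5: blocked at fork node lam ∈ conditioning set.
{delta, lam, zeta} does not satisfy the backdoor criterion.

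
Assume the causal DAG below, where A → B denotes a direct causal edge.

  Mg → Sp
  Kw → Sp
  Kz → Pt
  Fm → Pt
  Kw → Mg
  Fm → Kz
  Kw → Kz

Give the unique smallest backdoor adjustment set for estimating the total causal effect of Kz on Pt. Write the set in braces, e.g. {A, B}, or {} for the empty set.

Variables eligible for adjustment (non-descendants of Kz, excluding Kz and Pt): {Fm, Kw, Mg, Sp}.
Backdoor paths from Kz to Pt:
  P1: Kz <- Fm -> Pt
The empty set is not sufficient: P1 (Kz <- Fm -> Pt) has no collider blocking it and no conditioned non-collider, so it is open.
Try {Fm}:
  P1: blocked at fork node Fm ∈ conditioning set.
{Fm} contains no descendant of Kz and blocks every backdoor path.
No other singleton works — e.g. {Kw} leaves P1 open — so {Fm} is the unique smallest valid adjustment set.

{Fm}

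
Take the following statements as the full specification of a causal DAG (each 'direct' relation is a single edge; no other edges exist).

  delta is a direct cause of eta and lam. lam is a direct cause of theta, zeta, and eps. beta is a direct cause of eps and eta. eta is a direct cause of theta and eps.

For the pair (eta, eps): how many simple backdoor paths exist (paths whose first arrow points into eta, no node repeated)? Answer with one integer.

2

A backdoor path from eta to eps is any simple undirected path whose first edge points into eta (i.e. leaves eta via a parent).
Parents of eta: {beta, delta}.
Enumerating:
  P1: eta <- beta -> eps
  P2: eta <- delta -> lam -> eps
That exhausts the simple backdoor paths. Count: 2.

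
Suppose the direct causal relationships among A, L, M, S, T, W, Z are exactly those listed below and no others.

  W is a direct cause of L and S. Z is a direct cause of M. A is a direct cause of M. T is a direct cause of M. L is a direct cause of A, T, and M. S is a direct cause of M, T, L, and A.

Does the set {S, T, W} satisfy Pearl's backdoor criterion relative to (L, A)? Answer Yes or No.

No

Backdoor paths from L to A (paths whose first edge points into L):
  P1: L <- W -> S -> A
  P2: L <- W -> S -> T -> M <- A
  P3: L <- W -> S -> M <- A
  P4: L <- S -> A
  P5: L <- S -> T -> M <- A
  P6: L <- S -> M <- A
Condition 1 (no descendant of L in the set): FAILS — T is a descendant of L.
Condition 2 (every backdoor path blocked by {S, T, W}):
  P1: blocked at fork node W ∈ conditioning set.
  P2: blocked at fork node W ∈ conditioning set.
  P3: blocked at fork node W ∈ conditioning set.
  P4: blocked at fork node S ∈ conditioning set.
  P5: blocked at fork node S ∈ conditioning set.
  P6: blocked at fork node S ∈ conditioning set.
{S, T, W} does not satisfy the backdoor criterion.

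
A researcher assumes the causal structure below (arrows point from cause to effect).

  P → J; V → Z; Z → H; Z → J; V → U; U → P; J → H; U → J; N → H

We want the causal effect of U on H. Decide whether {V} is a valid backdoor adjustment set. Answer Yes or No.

Yes

Backdoor paths from U to H (paths whose first edge points into U):
  P1: U <- V -> Z -> J -> H
  P2: U <- V -> Z -> H
Condition 1 (no descendant of U in the set): holds — descendants of U are {H, J, P}; none are in {V}.
Condition 2 (every backdoor path blocked by {V}):
  P1: blocked at fork node V ∈ conditioning set.
  P2: blocked at fork node V ∈ conditioning set.
{V} satisfies the backdoor criterion.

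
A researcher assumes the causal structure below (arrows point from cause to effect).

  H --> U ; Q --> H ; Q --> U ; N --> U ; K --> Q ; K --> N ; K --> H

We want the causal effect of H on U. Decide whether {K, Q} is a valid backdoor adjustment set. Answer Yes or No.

Backdoor paths from H to U (paths whose first edge points into H):
  P1: H <- K -> N -> U
  P2: H <- K -> Q -> U
  P3: H <- Q <- K -> N -> U
  P4: H <- Q -> U
Condition 1 (no descendant of H in the set): holds — descendants of H are {U}; none are in {K, Q}.
Condition 2 (every backdoor path blocked by {K, Q}):
  P1: blocked at fork node K ∈ conditioning set.
  P2: blocked at fork node K ∈ conditioning set.
  P3: blocked at chain node Q ∈ conditioning set.
  P4: blocked at fork node Q ∈ conditioning set.
{K, Q} satisfies the backdoor criterion.

Yes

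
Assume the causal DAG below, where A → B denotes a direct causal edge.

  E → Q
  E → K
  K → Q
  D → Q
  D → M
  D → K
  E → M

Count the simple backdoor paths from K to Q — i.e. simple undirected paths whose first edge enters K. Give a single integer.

4

A backdoor path from K to Q is any simple undirected path whose first edge points into K (i.e. leaves K via a parent).
Parents of K: {D, E}.
Enumerating:
  P1: K <- D -> Q
  P2: K <- D -> M <- E -> Q
  P3: K <- E -> Q
  P4: K <- E -> M <- D -> Q
That exhausts the simple backdoor paths. Count: 4.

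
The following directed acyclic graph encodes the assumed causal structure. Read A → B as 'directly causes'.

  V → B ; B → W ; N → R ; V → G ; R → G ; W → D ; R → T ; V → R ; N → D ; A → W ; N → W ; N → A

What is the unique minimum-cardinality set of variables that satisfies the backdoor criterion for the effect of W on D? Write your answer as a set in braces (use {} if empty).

{N}

Variables eligible for adjustment (non-descendants of W, excluding W and D): {A, B, G, N, R, T, V}.
Backdoor paths from W to D:
  P1: W <- N -> D
  P2: W <- A <- N -> D
  P3: W <- B <- V -> R <- N -> D
  P4: W <- B <- V -> G <- R <- N -> D
The empty set is not sufficient: P1 (W <- N -> D) has no collider blocking it and no conditioned non-collider, so it is open.
Try {N}:
  P1: blocked at fork node N ∈ conditioning set.
  P2: blocked at fork node N ∈ conditioning set.
  P3: blocked at collider R (neither it nor any descendant is in the conditioning set).
  P4: blocked at collider G (neither it nor any descendant is in the conditioning set).
{N} contains no descendant of W and blocks every backdoor path.
No other singleton works — e.g. {V} leaves P1 open — so {N} is the unique smallest valid adjustment set.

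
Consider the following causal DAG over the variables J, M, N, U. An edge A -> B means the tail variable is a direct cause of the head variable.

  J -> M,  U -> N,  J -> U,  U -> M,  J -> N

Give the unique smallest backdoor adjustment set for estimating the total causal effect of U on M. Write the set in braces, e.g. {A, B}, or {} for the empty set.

Variables eligible for adjustment (non-descendants of U, excluding U and M): {J}.
Backdoor paths from U to M:
  P1: U <- J -> M
The empty set is not sufficient: P1 (U <- J -> M) has no collider blocking it and no conditioned non-collider, so it is open.
Try {J}:
  P1: blocked at fork node J ∈ conditioning set.
{J} contains no descendant of U and blocks every backdoor path.
{J} is the unique smallest valid adjustment set.

{J}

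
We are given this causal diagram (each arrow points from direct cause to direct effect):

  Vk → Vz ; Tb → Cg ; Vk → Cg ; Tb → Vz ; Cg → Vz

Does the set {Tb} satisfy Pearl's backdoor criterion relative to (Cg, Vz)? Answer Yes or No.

No

Backdoor paths from Cg to Vz (paths whose first edge points into Cg):
  P1: Cg <- Vk -> Vz
  P2: Cg <- Tb -> Vz
Condition 1 (no descendant of Cg in the set): holds — descendants of Cg are {Vz}; none are in {Tb}.
Condition 2 (every backdoor path blocked by {Tb}):
  P1: open — no interior node is in the conditioning set.
  P2: blocked at fork node Tb ∈ conditioning set.
{Tb} does not satisfy the backdoor criterion.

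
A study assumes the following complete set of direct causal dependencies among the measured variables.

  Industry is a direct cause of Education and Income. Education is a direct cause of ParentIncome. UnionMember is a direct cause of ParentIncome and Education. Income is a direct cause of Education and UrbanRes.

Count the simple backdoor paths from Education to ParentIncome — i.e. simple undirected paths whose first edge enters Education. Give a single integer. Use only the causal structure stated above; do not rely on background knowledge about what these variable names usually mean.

A backdoor path from Education to ParentIncome is any simple undirected path whose first edge points into Education (i.e. leaves Education via a parent).
Parents of Education: {Income, Industry, UnionMember}.
Enumerating:
  P1: Education <- UnionMember -> ParentIncome
That exhausts the simple backdoor paths. Count: 1.

1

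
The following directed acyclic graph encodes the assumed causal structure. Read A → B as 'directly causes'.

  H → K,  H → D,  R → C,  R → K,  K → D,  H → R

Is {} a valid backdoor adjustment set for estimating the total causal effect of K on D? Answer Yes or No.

No

Backdoor paths from K to D (paths whose first edge points into K):
  P1: K <- H -> D
  P2: K <- R <- H -> D
Condition 1 (no descendant of K in the set): holds — descendants of K are {D}; none are in {}.
Condition 2 (every backdoor path blocked by {}):
  P1: open — no interior node is in the conditioning set.
  P2: open — no interior node is in the conditioning set.
{} does not satisfy the backdoor criterion.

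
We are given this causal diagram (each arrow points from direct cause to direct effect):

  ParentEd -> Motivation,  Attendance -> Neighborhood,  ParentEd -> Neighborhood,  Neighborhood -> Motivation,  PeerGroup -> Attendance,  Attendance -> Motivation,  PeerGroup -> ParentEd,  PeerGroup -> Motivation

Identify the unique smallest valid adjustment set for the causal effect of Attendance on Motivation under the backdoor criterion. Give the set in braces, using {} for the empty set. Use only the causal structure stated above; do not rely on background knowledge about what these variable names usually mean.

Variables eligible for adjustment (non-descendants of Attendance, excluding Attendance and Motivation): {ParentEd, PeerGroup}.
Backdoor paths from Attendance to Motivation:
  P1: Attendance <- PeerGroup -> ParentEd -> Neighborhood -> Motivation
  P2: Attendance <- PeerGroup -> ParentEd -> Motivation
  P3: Attendance <- PeerGroup -> Motivation
The empty set is not sufficient: P1 (Attendance <- PeerGroup -> ParentEd -> Neighborhood -> Motivation) has no collider blocking it and no conditioned non-collider, so it is open.
Try {PeerGroup}:
  P1: blocked at fork node PeerGroup ∈ conditioning set.
  P2: blocked at fork node PeerGroup ∈ conditioning set.
  P3: blocked at fork node PeerGroup ∈ conditioning set.
{PeerGroup} contains no descendant of Attendance and blocks every backdoor path.
No other singleton works — e.g. {ParentEd} leaves P3 open — so {PeerGroup} is the unique smallest valid adjustment set.

{PeerGroup}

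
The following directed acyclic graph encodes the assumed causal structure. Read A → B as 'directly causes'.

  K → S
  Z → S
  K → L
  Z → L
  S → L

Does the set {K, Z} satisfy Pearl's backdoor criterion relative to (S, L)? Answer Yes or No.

Backdoor paths from S to L (paths whose first edge points into S):
  P1: S <- K -> L
  P2: S <- Z -> L
Condition 1 (no descendant of S in the set): holds — descendants of S are {L}; none are in {K, Z}.
Condition 2 (every backdoor path blocked by {K, Z}):
  P1: blocked at fork node K ∈ conditioning set.
  P2: blocked at fork node Z ∈ conditioning set.
{K, Z} satisfies the backdoor criterion.

Yes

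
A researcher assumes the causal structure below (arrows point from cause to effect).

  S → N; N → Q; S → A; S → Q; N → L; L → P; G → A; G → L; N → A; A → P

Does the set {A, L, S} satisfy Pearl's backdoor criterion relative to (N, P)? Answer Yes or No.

No

Backdoor paths from N to P (paths whose first edge points into N):
  P1: N <- S -> A <- G -> L -> P
  P2: N <- S -> A -> P
Condition 1 (no descendant of N in the set): FAILS — A and L are descendants of N.
Condition 2 (every backdoor path blocked by {A, L, S}):
  P1: blocked at fork node S ∈ conditioning set.
  P2: blocked at fork node S ∈ conditioning set.
{A, L, S} does not satisfy the backdoor criterion.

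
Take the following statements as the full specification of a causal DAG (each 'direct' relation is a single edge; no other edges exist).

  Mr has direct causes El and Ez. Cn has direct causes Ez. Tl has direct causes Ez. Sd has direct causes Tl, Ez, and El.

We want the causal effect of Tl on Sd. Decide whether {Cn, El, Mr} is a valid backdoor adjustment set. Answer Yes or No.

No

Backdoor paths from Tl to Sd (paths whose first edge points into Tl):
  P1: Tl <- Ez -> Sd
  P2: Tl <- Ez -> Mr <- El -> Sd
Condition 1 (no descendant of Tl in the set): holds — descendants of Tl are {Sd}; none are in {Cn, El, Mr}.
Condition 2 (every backdoor path blocked by {Cn, El, Mr}):
  P1: open — no interior node is in the conditioning set.
  P2: blocked at fork node El ∈ conditioning set.
{Cn, El, Mr} does not satisfy the backdoor criterion.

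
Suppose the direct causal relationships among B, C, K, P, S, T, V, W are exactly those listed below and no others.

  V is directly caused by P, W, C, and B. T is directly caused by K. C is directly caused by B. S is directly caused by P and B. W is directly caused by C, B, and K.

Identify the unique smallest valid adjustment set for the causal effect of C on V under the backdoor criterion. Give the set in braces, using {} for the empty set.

{B}

Variables eligible for adjustment (non-descendants of C, excluding C and V): {B, K, P, S, T}.
Backdoor paths from C to V:
  P1: C <- B -> W -> V
  P2: C <- B -> V
  P3: C <- B -> S <- P -> V
The empty set is not sufficient: P1 (C <- B -> W -> V) has no collider blocking it and no conditioned non-collider, so it is open.
Try {B}:
  P1: blocked at fork node B ∈ conditioning set.
  P2: blocked at fork node B ∈ conditioning set.
  P3: blocked at fork node B ∈ conditioning set.
{B} contains no descendant of C and blocks every backdoor path.
No other singleton works — e.g. {K} leaves P1 open — so {B} is the unique smallest valid adjustment set.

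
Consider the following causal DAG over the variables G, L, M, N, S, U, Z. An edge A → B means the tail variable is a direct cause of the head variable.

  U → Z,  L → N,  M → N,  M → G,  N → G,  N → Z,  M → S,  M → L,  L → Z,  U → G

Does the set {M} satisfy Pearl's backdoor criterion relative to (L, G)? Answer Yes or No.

Backdoor paths from L to G (paths whose first edge points into L):
  P1: L <- M -> N -> Z <- U -> G
  P2: L <- M -> N -> G
  P3: L <- M -> G
Condition 1 (no descendant of L in the set): holds — descendants of L are {G, N, Z}; none are in {M}.
Condition 2 (every backdoor path blocked by {M}):
  P1: blocked at fork node M ∈ conditioning set.
  P2: blocked at fork node M ∈ conditioning set.
  P3: blocked at fork node M ∈ conditioning set.
{M} satisfies the backdoor criterion.

Yes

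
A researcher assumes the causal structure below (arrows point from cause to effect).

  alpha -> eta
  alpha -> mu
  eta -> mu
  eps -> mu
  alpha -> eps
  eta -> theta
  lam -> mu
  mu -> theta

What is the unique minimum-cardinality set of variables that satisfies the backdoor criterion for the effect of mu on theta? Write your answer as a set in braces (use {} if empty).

{eta}

Variables eligible for adjustment (non-descendants of mu, excluding mu and theta): {alpha, eps, eta, lam}.
Backdoor paths from mu to theta:
  P1: mu <- alpha -> eta -> theta
  P2: mu <- eps <- alpha -> eta -> theta
  P3: mu <- eta -> theta
The empty set is not sufficient: P1 (mu <- alpha -> eta -> theta) has no collider blocking it and no conditioned non-collider, so it is open.
Try {eta}:
  P1: blocked at chain node eta ∈ conditioning set.
  P2: blocked at chain node eta ∈ conditioning set.
  P3: blocked at fork node eta ∈ conditioning set.
{eta} contains no descendant of mu and blocks every backdoor path.
No other singleton works — e.g. {alpha} leaves P3 open — so {eta} is the unique smallest valid adjustment set.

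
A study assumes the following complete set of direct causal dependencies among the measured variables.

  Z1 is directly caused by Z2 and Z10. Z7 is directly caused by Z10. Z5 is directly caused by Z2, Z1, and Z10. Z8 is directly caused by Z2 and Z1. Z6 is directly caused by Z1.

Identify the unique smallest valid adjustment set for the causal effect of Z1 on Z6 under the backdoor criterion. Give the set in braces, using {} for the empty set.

{}

Variables eligible for adjustment (non-descendants of Z1, excluding Z1 and Z6): {Z10, Z2, Z7}.
Backdoor paths from Z1 to Z6:
  (none)
With no backdoor paths the empty set already satisfies the criterion, and it is trivially minimal.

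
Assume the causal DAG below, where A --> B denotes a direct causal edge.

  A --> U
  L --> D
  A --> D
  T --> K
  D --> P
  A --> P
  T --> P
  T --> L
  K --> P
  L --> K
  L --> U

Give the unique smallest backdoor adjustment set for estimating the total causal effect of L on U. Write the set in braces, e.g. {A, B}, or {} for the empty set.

{}

Variables eligible for adjustment (non-descendants of L, excluding L and U): {A, T}.
Backdoor paths from L to U:
  P1: L <- T -> K -> P <- A -> U
  P2: L <- T -> K -> P <- D <- A -> U
  P3: L <- T -> P <- A -> U
  P4: L <- T -> P <- D <- A -> U
Each backdoor path contains an unconditioned collider, so every path is already blocked with the empty conditioning set:
  P1: blocked at collider P (neither it nor any descendant is in the conditioning set).
  P2: blocked at collider P (neither it nor any descendant is in the conditioning set).
  P3: blocked at collider P (neither it nor any descendant is in the conditioning set).
  P4: blocked at collider P (neither it nor any descendant is in the conditioning set).
The empty set is therefore the unique smallest valid set.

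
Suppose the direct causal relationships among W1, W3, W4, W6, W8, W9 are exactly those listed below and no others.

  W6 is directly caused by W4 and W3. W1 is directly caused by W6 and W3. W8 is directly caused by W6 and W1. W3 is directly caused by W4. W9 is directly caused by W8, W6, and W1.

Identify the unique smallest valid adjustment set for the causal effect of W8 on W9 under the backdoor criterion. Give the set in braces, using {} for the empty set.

{W1, W6}

Variables eligible for adjustment (non-descendants of W8, excluding W8 and W9): {W1, W3, W4, W6}.
Backdoor paths from W8 to W9:
  P1: W8 <- W6 <- W4 -> W3 -> W1 -> W9
  P2: W8 <- W6 <- W3 -> W1 -> W9
  P3: W8 <- W6 -> W1 -> W9
  P4: W8 <- W6 -> W9
  P5: W8 <- W1 <- W3 <- W4 -> W6 -> W9
  P6: W8 <- W1 <- W3 -> W6 -> W9
  P7: W8 <- W1 <- W6 -> W9
  P8: W8 <- W1 -> W9
The empty set is not sufficient: P1 (W8 <- W6 <- W4 -> W3 -> W1 -> W9) has no collider blocking it and no conditioned non-collider, so it is open.
Try {W1, W6}:
  P1: blocked at chain node W6 ∈ conditioning set.
  P2: blocked at chain node W6 ∈ conditioning set.
  P3: blocked at fork node W6 ∈ conditioning set.
  P4: blocked at fork node W6 ∈ conditioning set.
  P5: blocked at chain node W1 ∈ conditioning set.
  P6: blocked at chain node W1 ∈ conditioning set.
  P7: blocked at chain node W1 ∈ conditioning set.
  P8: blocked at fork node W1 ∈ conditioning set.
{W1, W6} contains no descendant of W8 and blocks every backdoor path.
Every element of {W1, W6} is needed (dropping W1 leaves P8 open; dropping W6 leaves P4 open), so no proper subset is valid.
Among all size-2 subsets of the eligible variables, only {W1, W6} blocks every backdoor path, so it is the unique smallest valid adjustment set.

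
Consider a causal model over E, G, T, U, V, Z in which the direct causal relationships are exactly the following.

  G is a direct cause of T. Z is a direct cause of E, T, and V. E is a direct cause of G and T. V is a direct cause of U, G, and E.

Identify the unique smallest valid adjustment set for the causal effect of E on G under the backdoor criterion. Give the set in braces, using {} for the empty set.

{V}

Variables eligible for adjustment (non-descendants of E, excluding E and G): {U, V, Z}.
Backdoor paths from E to G:
  P1: E <- Z -> V -> G
  P2: E <- Z -> T <- G
  P3: E <- V <- Z -> T <- G
  P4: E <- V -> G
The empty set is not sufficient: P1 (E <- Z -> V -> G) has no collider blocking it and no conditioned non-collider, so it is open.
Try {V}:
  P1: blocked at chain node V ∈ conditioning set.
  P2: blocked at collider T (neither it nor any descendant is in the conditioning set).
  P3: blocked at chain node V ∈ conditioning set.
  P4: blocked at fork node V ∈ conditioning set.
{V} contains no descendant of E and blocks every backdoor path.
No other singleton works — e.g. {Z} leaves P4 open — so {V} is the unique smallest valid adjustment set.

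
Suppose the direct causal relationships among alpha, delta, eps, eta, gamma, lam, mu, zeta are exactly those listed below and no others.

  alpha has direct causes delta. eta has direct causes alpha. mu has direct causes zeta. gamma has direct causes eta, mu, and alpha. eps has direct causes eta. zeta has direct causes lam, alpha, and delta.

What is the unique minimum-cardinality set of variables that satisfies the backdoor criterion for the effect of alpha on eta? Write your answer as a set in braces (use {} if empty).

{}

Variables eligible for adjustment (non-descendants of alpha, excluding alpha and eta): {delta, lam}.
Backdoor paths from alpha to eta:
  P1: alpha <- delta -> zeta -> mu -> gamma <- eta
Each backdoor path contains an unconditioned collider, so every path is already blocked with the empty conditioning set:
  P1: blocked at collider gamma (neither it nor any descendant is in the conditioning set).
The empty set is therefore the unique smallest valid set.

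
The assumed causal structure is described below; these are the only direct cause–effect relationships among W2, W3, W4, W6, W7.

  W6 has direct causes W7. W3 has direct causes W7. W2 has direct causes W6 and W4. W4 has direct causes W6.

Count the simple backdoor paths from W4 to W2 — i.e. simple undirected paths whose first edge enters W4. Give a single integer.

1

A backdoor path from W4 to W2 is any simple undirected path whose first edge points into W4 (i.e. leaves W4 via a parent).
Parents of W4: {W6}.
Enumerating:
  P1: W4 <- W6 -> W2
That exhausts the simple backdoor paths. Count: 1.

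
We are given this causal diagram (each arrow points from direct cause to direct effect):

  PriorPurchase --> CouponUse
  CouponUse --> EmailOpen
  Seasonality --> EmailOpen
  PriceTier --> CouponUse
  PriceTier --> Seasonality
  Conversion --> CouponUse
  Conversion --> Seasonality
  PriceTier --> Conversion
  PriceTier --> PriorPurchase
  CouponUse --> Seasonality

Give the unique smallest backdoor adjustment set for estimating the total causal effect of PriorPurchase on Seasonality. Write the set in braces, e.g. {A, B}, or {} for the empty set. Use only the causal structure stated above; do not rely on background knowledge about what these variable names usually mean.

Variables eligible for adjustment (non-descendants of PriorPurchase, excluding PriorPurchase and Seasonality): {Conversion, PriceTier}.
Backdoor paths from PriorPurchase to Seasonality:
  P1: PriorPurchase <- PriceTier -> Conversion -> CouponUse -> Seasonality
  P2: PriorPurchase <- PriceTier -> Conversion -> CouponUse -> EmailOpen <- Seasonality
  P3: PriorPurchase <- PriceTier -> Conversion -> Seasonality
  P4: PriorPurchase <- PriceTier -> CouponUse <- Conversion -> Seasonality
  P5: PriorPurchase <- PriceTier -> CouponUse -> Seasonality
  P6: PriorPurchase <- PriceTier -> CouponUse -> EmailOpen <- Seasonality
  P7: PriorPurchase <- PriceTier -> Seasonality
The empty set is not sufficient: P1 (PriorPurchase <- PriceTier -> Conversion -> CouponUse -> Seasonality) has no collider blocking it and no conditioned non-collider, so it is open.
Try {PriceTier}:
  P1: blocked at fork node PriceTier ∈ conditioning set.
  P2: blocked at fork node PriceTier ∈ conditioning set.
  P3: blocked at fork node PriceTier ∈ conditioning set.
  P4: blocked at fork node PriceTier ∈ conditioning set.
  P5: blocked at fork node PriceTier ∈ conditioning set.
  P6: blocked at fork node PriceTier ∈ conditioning set.
  P7: blocked at fork node PriceTier ∈ conditioning set.
{PriceTier} contains no descendant of PriorPurchase and blocks every backdoor path.
No other singleton works — e.g. {Conversion} leaves P5 open — so {PriceTier} is the unique smallest valid adjustment set.

{PriceTier}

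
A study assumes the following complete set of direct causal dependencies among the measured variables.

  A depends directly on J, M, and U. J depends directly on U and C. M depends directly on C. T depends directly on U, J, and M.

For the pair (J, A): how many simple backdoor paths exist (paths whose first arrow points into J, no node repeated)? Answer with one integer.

A backdoor path from J to A is any simple undirected path whose first edge points into J (i.e. leaves J via a parent).
Parents of J: {C, U}.
Enumerating:
  P1: J <- C -> M -> A
  P2: J <- C -> M -> T <- U -> A
  P3: J <- U -> A
  P4: J <- U -> T <- M -> A
That exhausts the simple backdoor paths. Count: 4.

4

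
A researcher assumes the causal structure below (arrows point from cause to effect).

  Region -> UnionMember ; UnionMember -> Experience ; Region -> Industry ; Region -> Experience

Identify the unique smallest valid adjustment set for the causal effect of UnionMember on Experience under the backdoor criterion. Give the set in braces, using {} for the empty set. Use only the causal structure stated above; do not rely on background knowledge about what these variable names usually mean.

{Region}

Variables eligible for adjustment (non-descendants of UnionMember, excluding UnionMember and Experience): {Industry, Region}.
Backdoor paths from UnionMember to Experience:
  P1: UnionMember <- Region -> Experience
The empty set is not sufficient: P1 (UnionMember <- Region -> Experience) has no collider blocking it and no conditioned non-collider, so it is open.
Try {Region}:
  P1: blocked at fork node Region ∈ conditioning set.
{Region} contains no descendant of UnionMember and blocks every backdoor path.
No other singleton works — e.g. {Industry} leaves P1 open — so {Region} is the unique smallest valid adjustment set.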